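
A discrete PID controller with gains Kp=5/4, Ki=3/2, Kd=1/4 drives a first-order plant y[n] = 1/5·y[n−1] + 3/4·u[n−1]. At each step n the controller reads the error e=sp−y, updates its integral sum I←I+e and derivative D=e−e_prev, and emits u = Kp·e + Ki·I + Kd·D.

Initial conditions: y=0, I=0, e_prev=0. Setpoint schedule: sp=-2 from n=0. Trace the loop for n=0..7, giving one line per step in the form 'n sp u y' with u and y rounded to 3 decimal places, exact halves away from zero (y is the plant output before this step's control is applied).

(exact arithmetic carried between steps; '≈' marks a value shown rounded to 6 d.p. or computed from one; I and e_prev carry over from the previous line; the table rounds u and y to 3 d.p., halves away from zero)
n=0: y=0, sp=-2, e=sp−y=-2; I=-2, D=e−e_prev=-2; u=5/4·(-2)+3/2·(-2)+1/4·(-2)=-6; next y=1/5·0+3/4·(-6)=-4.5
n=1: y=-4.5, sp=-2, e=sp−y=2.5; I=0.5, D=e−e_prev=4.5; u=5/4·2.5+3/2·0.5+1/4·4.5=5; next y=1/5·(-4.5)+3/4·5=2.85
n=2: y=2.85, sp=-2, e=sp−y=-4.85; I=-4.35, D=e−e_prev=-7.35; u=5/4·(-4.85)+3/2·(-4.35)+1/4·(-7.35)=-14.425; next y=1/5·2.85+3/4·(-14.425)=-10.24875
n=3: y=-10.24875, sp=-2, e=sp−y=8.24875; I=3.89875, D=e−e_prev=13.09875; u=5/4·8.24875+3/2·3.89875+1/4·13.09875=19.43375; next y=1/5·(-10.24875)+3/4·19.43375≈12.525563
n=4: y≈12.525563, sp=-2, e=sp−y≈-14.525563; I≈-10.626813, D=e−e_prev≈-22.774313; u=5/4·(-14.525563)+3/2·(-10.626813)+1/4·(-22.774313)≈-39.79075; next y=1/5·12.525563+3/4·(-39.79075)≈-27.33795
n=5: y=-27.33795, sp=-2, e=sp−y=25.33795; I≈14.711138, D=e−e_prev≈39.863513; u=5/4·25.33795+3/2·14.711138+1/4·39.863513≈63.705022; next y=1/5·(-27.33795)+3/4·63.705022≈42.311176
n=6: y≈42.311176, sp=-2, e=sp−y≈-44.311176; I≈-29.600039, D=e−e_prev≈-69.649126; u=5/4·(-44.311176)+3/2·(-29.600039)+1/4·(-69.649126)≈-117.201310; next y=1/5·42.311176+3/4·(-117.201310)≈-79.438748
n=7: y≈-79.438748, sp=-2, e=sp−y≈77.438748; I≈47.838709, D=e−e_prev≈121.749924; u=5/4·77.438748+3/2·47.838709+1/4·121.749924≈198.993978; next y=1/5·(-79.438748)+3/4·198.993978≈133.357734

0 -2 -6.000 0.000
1 -2 5.000 -4.500
2 -2 -14.425 2.850
3 -2 19.434 -10.249
4 -2 -39.791 12.526
5 -2 63.705 -27.338
6 -2 -117.201 42.311
7 -2 198.994 -79.439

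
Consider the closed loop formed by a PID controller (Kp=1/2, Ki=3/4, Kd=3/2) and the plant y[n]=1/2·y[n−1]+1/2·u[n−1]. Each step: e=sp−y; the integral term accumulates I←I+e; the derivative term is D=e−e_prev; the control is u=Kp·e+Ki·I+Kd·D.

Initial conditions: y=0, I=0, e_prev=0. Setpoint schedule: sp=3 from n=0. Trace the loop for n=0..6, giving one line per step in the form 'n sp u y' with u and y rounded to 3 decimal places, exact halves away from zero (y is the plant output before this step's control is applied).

0 3 8.250 0.000
1 3 -5.344 4.125
2 3 13.020 -0.609
3 3 -10.115 6.205
4 3 20.143 -1.955
5 3 -18.765 9.094
6 3 31.544 -4.836

(exact arithmetic carried between steps; '≈' marks a value shown rounded to 6 d.p. or computed from one; I and e_prev carry over from the previous line; the table rounds u and y to 3 d.p., halves away from zero)
n=0: y=0, sp=3, e=sp−y=3; I=3, D=e−e_prev=3; u=1/2·3+3/4·3+3/2·3=8.25; next y=1/2·0+1/2·8.25=4.125
n=1: y=4.125, sp=3, e=sp−y=-1.125; I=1.875, D=e−e_prev=-4.125; u=1/2·(-1.125)+3/4·1.875+3/2·(-4.125)=-5.34375; next y=1/2·4.125+1/2·(-5.34375)=-0.609375
n=2: y=-0.609375, sp=3, e=sp−y=3.609375; I=5.484375, D=e−e_prev=4.734375; u=1/2·3.609375+3/4·5.484375+3/2·4.734375≈13.019531; next y=1/2·(-0.609375)+1/2·13.019531≈6.205078
n=3: y≈6.205078, sp=3, e=sp−y≈-3.205078; I≈2.279297, D=e−e_prev≈-6.814453; u=1/2·(-3.205078)+3/4·2.279297+3/2·(-6.814453)≈-10.114746; next y=1/2·6.205078+1/2·(-10.114746)≈-1.954834
n=4: y≈-1.954834, sp=3, e=sp−y≈4.954834; I≈7.234131, D=e−e_prev≈8.159912; u=1/2·4.954834+3/4·7.234131+3/2·8.159912≈20.142883; next y=1/2·(-1.954834)+1/2·20.142883≈9.094025
n=5: y≈9.094025, sp=3, e=sp−y≈-6.094025; I≈1.140106, D=e−e_prev≈-11.048859; u=1/2·(-6.094025)+3/4·1.140106+3/2·(-11.048859)≈-18.765221; next y=1/2·9.094025+1/2·(-18.765221)≈-4.835598
n=6: y≈-4.835598, sp=3, e=sp−y≈7.835598; I≈8.975704, D=e−e_prev≈13.929623; u=1/2·7.835598+3/4·8.975704+3/2·13.929623≈31.544011; next y=1/2·(-4.835598)+1/2·31.544011≈13.354207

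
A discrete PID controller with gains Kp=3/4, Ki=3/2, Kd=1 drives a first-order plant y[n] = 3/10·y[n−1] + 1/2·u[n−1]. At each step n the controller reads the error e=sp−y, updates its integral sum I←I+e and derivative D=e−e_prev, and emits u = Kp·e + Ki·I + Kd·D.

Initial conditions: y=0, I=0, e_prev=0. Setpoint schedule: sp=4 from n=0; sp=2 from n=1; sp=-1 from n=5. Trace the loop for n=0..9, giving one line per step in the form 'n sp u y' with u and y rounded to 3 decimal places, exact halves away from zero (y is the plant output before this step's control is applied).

(exact arithmetic carried between steps; '≈' marks a value shown rounded to 6 d.p. or computed from one; I and e_prev carry over from the previous line; the table rounds u and y to 3 d.p., halves away from zero)
n=0: y=0, sp=4, e=sp−y=4; I=4, D=e−e_prev=4; u=3/4·4+3/2·4+1·4=13; next y=3/10·0+1/2·13=6.5
n=1: y=6.5, sp=2, e=sp−y=-4.5; I=-0.5, D=e−e_prev=-8.5; u=3/4·(-4.5)+3/2·(-0.5)+1·(-8.5)=-12.625; next y=3/10·6.5+1/2·(-12.625)=-4.3625
n=2: y=-4.3625, sp=2, e=sp−y=6.3625; I=5.8625, D=e−e_prev=10.8625; u=3/4·6.3625+3/2·5.8625+1·10.8625=24.428125; next y=3/10·(-4.3625)+1/2·24.428125≈10.905313
n=3: y≈10.905313, sp=2, e=sp−y≈-8.905313; I≈-3.042813, D=e−e_prev≈-15.267813; u=3/4·(-8.905313)+3/2·(-3.042813)+1·(-15.267813)≈-26.511016; next y=3/10·10.905313+1/2·(-26.511016)≈-9.983914
n=4: y≈-9.983914, sp=2, e=sp−y≈11.983914; I≈8.941102, D=e−e_prev≈20.889227; u=3/4·11.983914+3/2·8.941102+1·20.889227≈43.288814; next y=3/10·(-9.983914)+1/2·43.288814≈18.649233
n=5: y≈18.649233, sp=-1, e=sp−y≈-19.649233; I≈-10.708131, D=e−e_prev≈-31.633147; u=3/4·(-19.649233)+3/2·(-10.708131)+1·(-31.633147)≈-62.432269; next y=3/10·18.649233+1/2·(-62.432269)≈-25.621365
n=6: y≈-25.621365, sp=-1, e=sp−y≈24.621365; I≈13.913233, D=e−e_prev≈44.270598; u=3/4·24.621365+3/2·13.913233+1·44.270598≈83.606471; next y=3/10·(-25.621365)+1/2·83.606471≈34.116826
n=7: y≈34.116826, sp=-1, e=sp−y≈-35.116826; I≈-21.203593, D=e−e_prev≈-59.738191; u=3/4·(-35.116826)+3/2·(-21.203593)+1·(-59.738191)≈-117.881199; next y=3/10·34.116826+1/2·(-117.881199)≈-48.705552
n=8: y≈-48.705552, sp=-1, e=sp−y≈47.705552; I≈26.501959, D=e−e_prev≈82.822378; u=3/4·47.705552+3/2·26.501959+1·82.822378≈158.354480; next y=3/10·(-48.705552)+1/2·158.354480≈64.565575
n=9: y≈64.565575, sp=-1, e=sp−y≈-65.565575; I≈-39.063616, D=e−e_prev≈-113.271127; u=3/4·(-65.565575)+3/2·(-39.063616)+1·(-113.271127)≈-221.040731; next y=3/10·64.565575+1/2·(-221.040731)≈-91.150693

0 4 13.000 0.000
1 2 -12.625 6.500
2 2 24.428 -4.363
3 2 -26.511 10.905
4 2 43.289 -9.984
5 -1 -62.432 18.649
6 -1 83.606 -25.621
7 -1 -117.881 34.117
8 -1 158.354 -48.706
9 -1 -221.041 64.566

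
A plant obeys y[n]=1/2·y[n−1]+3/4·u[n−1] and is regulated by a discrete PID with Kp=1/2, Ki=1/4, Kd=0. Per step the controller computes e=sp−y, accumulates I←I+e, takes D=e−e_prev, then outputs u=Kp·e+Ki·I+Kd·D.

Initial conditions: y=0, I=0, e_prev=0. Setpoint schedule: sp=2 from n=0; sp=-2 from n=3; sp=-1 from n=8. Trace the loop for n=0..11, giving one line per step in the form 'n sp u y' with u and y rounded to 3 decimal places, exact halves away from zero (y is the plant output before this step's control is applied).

(exact arithmetic carried between steps; '≈' marks a value shown rounded to 6 d.p. or computed from one; I and e_prev carry over from the previous line; the table rounds u and y to 3 d.p., halves away from zero)
n=0: y=0, sp=2, e=sp−y=2; I=2, D=e−e_prev=2; u=1/2·2+1/4·2+0·2=1.5; next y=1/2·0+3/4·1.5=1.125
n=1: y=1.125, sp=2, e=sp−y=0.875; I=2.875, D=e−e_prev=-1.125; u=1/2·0.875+1/4·2.875+0·(-1.125)=1.15625; next y=1/2·1.125+3/4·1.15625≈1.429688
n=2: y≈1.429688, sp=2, e=sp−y≈0.570313; I≈3.445313, D=e−e_prev≈-0.304688; u=1/2·0.570313+1/4·3.445313+0·(-0.304688)≈1.146484; next y=1/2·1.429688+3/4·1.146484≈1.574707
n=3: y≈1.574707, sp=-2, e=sp−y≈-3.574707; I≈-0.129395, D=e−e_prev≈-4.145020; u=1/2·(-3.574707)+1/4·(-0.129395)+0·(-4.145020)≈-1.819702; next y=1/2·1.574707+3/4·(-1.819702)≈-0.577423
n=4: y≈-0.577423, sp=-2, e=sp−y≈-1.422577; I≈-1.551971, D=e−e_prev≈2.152130; u=1/2·(-1.422577)+1/4·(-1.551971)+0·2.152130≈-1.099281; next y=1/2·(-0.577423)+3/4·(-1.099281)≈-1.113173
n=5: y≈-1.113173, sp=-2, e=sp−y≈-0.886827; I≈-2.438799, D=e−e_prev≈0.535749; u=1/2·(-0.886827)+1/4·(-2.438799)+0·0.535749≈-1.053113; next y=1/2·(-1.113173)+3/4·(-1.053113)≈-1.346421
n=6: y≈-1.346421, sp=-2, e=sp−y≈-0.653579; I≈-3.092378, D=e−e_prev≈0.233249; u=1/2·(-0.653579)+1/4·(-3.092378)+0·0.233249≈-1.099884; next y=1/2·(-1.346421)+3/4·(-1.099884)≈-1.498123
n=7: y≈-1.498123, sp=-2, e=sp−y≈-0.501877; I≈-3.594254, D=e−e_prev≈0.151702; u=1/2·(-0.501877)+1/4·(-3.594254)+0·0.151702≈-1.149502; next y=1/2·(-1.498123)+3/4·(-1.149502)≈-1.611188
n=8: y≈-1.611188, sp=-1, e=sp−y≈0.611188; I≈-2.983066, D=e−e_prev≈1.113065; u=1/2·0.611188+1/4·(-2.983066)+0·1.113065≈-0.440172; next y=1/2·(-1.611188)+3/4·(-0.440172)≈-1.135723
n=9: y≈-1.135723, sp=-1, e=sp−y≈0.135723; I≈-2.847343, D=e−e_prev≈-0.475465; u=1/2·0.135723+1/4·(-2.847343)+0·(-0.475465)≈-0.643974; next y=1/2·(-1.135723)+3/4·(-0.643974)≈-1.050842
n=10: y≈-1.050842, sp=-1, e=sp−y≈0.050842; I≈-2.796500, D=e−e_prev≈-0.084881; u=1/2·0.050842+1/4·(-2.796500)+0·(-0.084881)≈-0.673704; next y=1/2·(-1.050842)+3/4·(-0.673704)≈-1.030699
n=11: y≈-1.030699, sp=-1, e=sp−y≈0.030699; I≈-2.765801, D=e−e_prev≈-0.020143; u=1/2·0.030699+1/4·(-2.765801)+0·(-0.020143)≈-0.676101; next y=1/2·(-1.030699)+3/4·(-0.676101)≈-1.022425

0 2 1.500 0.000
1 2 1.156 1.125
2 2 1.146 1.430
3 -2 -1.820 1.575
4 -2 -1.099 -0.577
5 -2 -1.053 -1.113
6 -2 -1.100 -1.346
7 -2 -1.150 -1.498
8 -1 -0.440 -1.611
9 -1 -0.644 -1.136
10 -1 -0.674 -1.051
11 -1 -0.676 -1.031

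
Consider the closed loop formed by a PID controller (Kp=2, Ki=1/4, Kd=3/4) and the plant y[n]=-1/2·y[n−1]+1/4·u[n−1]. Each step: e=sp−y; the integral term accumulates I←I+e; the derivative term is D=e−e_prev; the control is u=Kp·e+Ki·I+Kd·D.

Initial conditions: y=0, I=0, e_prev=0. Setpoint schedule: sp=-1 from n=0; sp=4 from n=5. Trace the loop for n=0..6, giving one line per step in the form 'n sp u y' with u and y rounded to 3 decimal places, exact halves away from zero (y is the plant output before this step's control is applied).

(exact arithmetic carried between steps; '≈' marks a value shown rounded to 6 d.p. or computed from one; I and e_prev carry over from the previous line; the table rounds u and y to 3 d.p., halves away from zero)
n=0: y=0, sp=-1, e=sp−y=-1; I=-1, D=e−e_prev=-1; u=2·(-1)+1/4·(-1)+3/4·(-1)=-3; next y=-1/2·0+1/4·(-3)=-0.75
n=1: y=-0.75, sp=-1, e=sp−y=-0.25; I=-1.25, D=e−e_prev=0.75; u=2·(-0.25)+1/4·(-1.25)+3/4·0.75=-0.25; next y=-1/2·(-0.75)+1/4·(-0.25)=0.3125
n=2: y=0.3125, sp=-1, e=sp−y=-1.3125; I=-2.5625, D=e−e_prev=-1.0625; u=2·(-1.3125)+1/4·(-2.5625)+3/4·(-1.0625)=-4.0625; next y=-1/2·0.3125+1/4·(-4.0625)=-1.171875
n=3: y=-1.171875, sp=-1, e=sp−y=0.171875; I=-2.390625, D=e−e_prev=1.484375; u=2·0.171875+1/4·(-2.390625)+3/4·1.484375=0.859375; next y=-1/2·(-1.171875)+1/4·0.859375≈0.800781
n=4: y≈0.800781, sp=-1, e=sp−y≈-1.800781; I≈-4.191406, D=e−e_prev≈-1.972656; u=2·(-1.800781)+1/4·(-4.191406)+3/4·(-1.972656)≈-6.128906; next y=-1/2·0.800781+1/4·(-6.128906)≈-1.932617
n=5: y≈-1.932617, sp=4, e=sp−y≈5.932617; I≈1.741211, D=e−e_prev≈7.733398; u=2·5.932617+1/4·1.741211+3/4·7.733398≈18.100586; next y=-1/2·(-1.932617)+1/4·18.100586≈5.491455
n=6: y≈5.491455, sp=4, e=sp−y≈-1.491455; I≈0.249756, D=e−e_prev≈-7.424072; u=2·(-1.491455)+1/4·0.249756+3/4·(-7.424072)≈-8.488525; next y=-1/2·5.491455+1/4·(-8.488525)≈-4.867859

0 -1 -3.000 0.000
1 -1 -0.250 -0.750
2 -1 -4.063 0.313
3 -1 0.859 -1.172
4 -1 -6.129 0.801
5 4 18.101 -1.933
6 4 -8.489 5.491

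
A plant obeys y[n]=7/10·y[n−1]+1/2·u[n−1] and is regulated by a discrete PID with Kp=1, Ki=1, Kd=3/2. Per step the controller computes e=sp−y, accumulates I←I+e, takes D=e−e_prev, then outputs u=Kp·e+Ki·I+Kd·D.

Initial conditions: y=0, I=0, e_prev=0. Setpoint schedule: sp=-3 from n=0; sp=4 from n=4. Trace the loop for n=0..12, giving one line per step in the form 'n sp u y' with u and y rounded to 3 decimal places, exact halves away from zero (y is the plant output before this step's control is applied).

(exact arithmetic carried between steps; '≈' marks a value shown rounded to 6 d.p. or computed from one; I and e_prev carry over from the previous line; the table rounds u and y to 3 d.p., halves away from zero)
n=0: y=0, sp=-3, e=sp−y=-3; I=-3, D=e−e_prev=-3; u=1·(-3)+1·(-3)+3/2·(-3)=-10.5; next y=7/10·0+1/2·(-10.5)=-5.25
n=1: y=-5.25, sp=-3, e=sp−y=2.25; I=-0.75, D=e−e_prev=5.25; u=1·2.25+1·(-0.75)+3/2·5.25=9.375; next y=7/10·(-5.25)+1/2·9.375=1.0125
n=2: y=1.0125, sp=-3, e=sp−y=-4.0125; I=-4.7625, D=e−e_prev=-6.2625; u=1·(-4.0125)+1·(-4.7625)+3/2·(-6.2625)=-18.16875; next y=7/10·1.0125+1/2·(-18.16875)=-8.375625
n=3: y=-8.375625, sp=-3, e=sp−y=5.375625; I=0.613125, D=e−e_prev=9.388125; u=1·5.375625+1·0.613125+3/2·9.388125≈20.070938; next y=7/10·(-8.375625)+1/2·20.070938≈4.172531
n=4: y≈4.172531, sp=4, e=sp−y≈-0.172531; I≈0.440594, D=e−e_prev≈-5.548156; u=1·(-0.172531)+1·0.440594+3/2·(-5.548156)≈-8.054172; next y=7/10·4.172531+1/2·(-8.054172)≈-1.106314
n=5: y≈-1.106314, sp=4, e=sp−y≈5.106314; I≈5.546908, D=e−e_prev≈5.278845; u=1·5.106314+1·5.546908+3/2·5.278845≈18.571490; next y=7/10·(-1.106314)+1/2·18.571490≈8.511325
n=6: y≈8.511325, sp=4, e=sp−y≈-4.511325; I≈1.035583, D=e−e_prev≈-9.617639; u=1·(-4.511325)+1·1.035583+3/2·(-9.617639)≈-17.902201; next y=7/10·8.511325+1/2·(-17.902201)≈-2.993173
n=7: y≈-2.993173, sp=4, e=sp−y≈6.993173; I≈8.028756, D=e−e_prev≈11.504498; u=1·6.993173+1·8.028756+3/2·11.504498≈32.278676; next y=7/10·(-2.993173)+1/2·32.278676≈14.044117
n=8: y≈14.044117, sp=4, e=sp−y≈-10.044117; I≈-2.015361, D=e−e_prev≈-17.037290; u=1·(-10.044117)+1·(-2.015361)+3/2·(-17.037290)≈-37.615413; next y=7/10·14.044117+1/2·(-37.615413)≈-8.976825
n=9: y≈-8.976825, sp=4, e=sp−y≈12.976825; I≈10.961463, D=e−e_prev≈23.020941; u=1·12.976825+1·10.961463+3/2·23.020941≈58.469700; next y=7/10·(-8.976825)+1/2·58.469700≈22.951073
n=10: y≈22.951073, sp=4, e=sp−y≈-18.951073; I≈-7.989609, D=e−e_prev≈-31.927897; u=1·(-18.951073)+1·(-7.989609)+3/2·(-31.927897)≈-74.832528; next y=7/10·22.951073+1/2·(-74.832528)≈-21.350513
n=11: y≈-21.350513, sp=4, e=sp−y≈25.350513; I≈17.360904, D=e−e_prev≈44.301586; u=1·25.350513+1·17.360904+3/2·44.301586≈109.163796; next y=7/10·(-21.350513)+1/2·109.163796≈39.636539
n=12: y≈39.636539, sp=4, e=sp−y≈-35.636539; I≈-18.275635, D=e−e_prev≈-60.987052; u=1·(-35.636539)+1·(-18.275635)+3/2·(-60.987052)≈-145.392751; next y=7/10·39.636539+1/2·(-145.392751)≈-44.950799

0 -3 -10.500 0.000
1 -3 9.375 -5.250
2 -3 -18.169 1.013
3 -3 20.071 -8.376
4 4 -8.054 4.173
5 4 18.571 -1.106
6 4 -17.902 8.511
7 4 32.279 -2.993
8 4 -37.615 14.044
9 4 58.470 -8.977
10 4 -74.833 22.951
11 4 109.164 -21.351
12 4 -145.393 39.637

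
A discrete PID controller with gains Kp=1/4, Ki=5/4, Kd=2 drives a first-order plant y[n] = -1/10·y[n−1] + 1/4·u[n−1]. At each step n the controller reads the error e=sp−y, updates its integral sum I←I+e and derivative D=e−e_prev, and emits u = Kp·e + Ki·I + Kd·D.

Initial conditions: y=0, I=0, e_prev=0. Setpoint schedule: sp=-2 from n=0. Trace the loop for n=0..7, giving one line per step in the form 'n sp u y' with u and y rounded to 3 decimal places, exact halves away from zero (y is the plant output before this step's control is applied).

0 -2 -7.000 0.000
1 -2 0.625 -1.750
2 -2 -10.472 0.331
3 -2 1.215 -2.651
4 -2 -15.206 0.569
5 -2 3.518 -3.858
6 -2 -20.946 1.265
7 -2 8.419 -5.363

(exact arithmetic carried between steps; '≈' marks a value shown rounded to 6 d.p. or computed from one; I and e_prev carry over from the previous line; the table rounds u and y to 3 d.p., halves away from zero)
n=0: y=0, sp=-2, e=sp−y=-2; I=-2, D=e−e_prev=-2; u=1/4·(-2)+5/4·(-2)+2·(-2)=-7; next y=-1/10·0+1/4·(-7)=-1.75
n=1: y=-1.75, sp=-2, e=sp−y=-0.25; I=-2.25, D=e−e_prev=1.75; u=1/4·(-0.25)+5/4·(-2.25)+2·1.75=0.625; next y=-1/10·(-1.75)+1/4·0.625=0.33125
n=2: y=0.33125, sp=-2, e=sp−y=-2.33125; I=-4.58125, D=e−e_prev=-2.08125; u=1/4·(-2.33125)+5/4·(-4.58125)+2·(-2.08125)=-10.471875; next y=-1/10·0.33125+1/4·(-10.471875)≈-2.651094
n=3: y≈-2.651094, sp=-2, e=sp−y≈0.651094; I≈-3.930156, D=e−e_prev≈2.982344; u=1/4·0.651094+5/4·(-3.930156)+2·2.982344≈1.214766; next y=-1/10·(-2.651094)+1/4·1.214766≈0.568801
n=4: y≈0.568801, sp=-2, e=sp−y≈-2.568801; I≈-6.498957, D=e−e_prev≈-3.219895; u=1/4·(-2.568801)+5/4·(-6.498957)+2·(-3.219895)≈-15.205686; next y=-1/10·0.568801+1/4·(-15.205686)≈-3.858301
n=5: y≈-3.858301, sp=-2, e=sp−y≈1.858301; I≈-4.640656, D=e−e_prev≈4.427102; u=1/4·1.858301+5/4·(-4.640656)+2·4.427102≈3.517960; next y=-1/10·(-3.858301)+1/4·3.517960≈1.265320
n=6: y≈1.265320, sp=-2, e=sp−y≈-3.265320; I≈-7.905976, D=e−e_prev≈-5.123622; u=1/4·(-3.265320)+5/4·(-7.905976)+2·(-5.123622)≈-20.946043; next y=-1/10·1.265320+1/4·(-20.946043)≈-5.363043
n=7: y≈-5.363043, sp=-2, e=sp−y≈3.363043; I≈-4.542933, D=e−e_prev≈6.628363; u=1/4·3.363043+5/4·(-4.542933)+2·6.628363≈8.418821; next y=-1/10·(-5.363043)+1/4·8.418821≈2.641009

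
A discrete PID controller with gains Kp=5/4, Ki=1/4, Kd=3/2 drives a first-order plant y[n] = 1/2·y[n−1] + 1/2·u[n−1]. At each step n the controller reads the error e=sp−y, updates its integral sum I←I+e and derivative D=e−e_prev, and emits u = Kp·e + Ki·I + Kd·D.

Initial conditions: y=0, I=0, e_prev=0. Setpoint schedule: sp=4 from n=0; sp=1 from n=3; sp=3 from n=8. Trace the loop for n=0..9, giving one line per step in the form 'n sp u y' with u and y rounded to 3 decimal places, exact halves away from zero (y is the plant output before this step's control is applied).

0 4 12.000 0.000
1 4 -11.000 6.000
2 4 23.000 -2.500
3 1 -35.375 10.250
4 1 54.375 -12.563
5 1 -76.859 20.906
6 1 115.016 -27.977
7 1 -165.553 43.520
8 3 250.670 -61.017
9 3 -360.660 94.827

(exact arithmetic carried between steps; '≈' marks a value shown rounded to 6 d.p. or computed from one; I and e_prev carry over from the previous line; the table rounds u and y to 3 d.p., halves away from zero)
n=0: y=0, sp=4, e=sp−y=4; I=4, D=e−e_prev=4; u=5/4·4+1/4·4+3/2·4=12; next y=1/2·0+1/2·12=6
n=1: y=6, sp=4, e=sp−y=-2; I=2, D=e−e_prev=-6; u=5/4·(-2)+1/4·2+3/2·(-6)=-11; next y=1/2·6+1/2·(-11)=-2.5
n=2: y=-2.5, sp=4, e=sp−y=6.5; I=8.5, D=e−e_prev=8.5; u=5/4·6.5+1/4·8.5+3/2·8.5=23; next y=1/2·(-2.5)+1/2·23=10.25
n=3: y=10.25, sp=1, e=sp−y=-9.25; I=-0.75, D=e−e_prev=-15.75; u=5/4·(-9.25)+1/4·(-0.75)+3/2·(-15.75)=-35.375; next y=1/2·10.25+1/2·(-35.375)=-12.5625
n=4: y=-12.5625, sp=1, e=sp−y=13.5625; I=12.8125, D=e−e_prev=22.8125; u=5/4·13.5625+1/4·12.8125+3/2·22.8125=54.375; next y=1/2·(-12.5625)+1/2·54.375=20.90625
n=5: y=20.90625, sp=1, e=sp−y=-19.90625; I=-7.09375, D=e−e_prev=-33.46875; u=5/4·(-19.90625)+1/4·(-7.09375)+3/2·(-33.46875)=-76.859375; next y=1/2·20.90625+1/2·(-76.859375)≈-27.976563
n=6: y≈-27.976563, sp=1, e=sp−y≈28.976563; I≈21.882813, D=e−e_prev≈48.882813; u=5/4·28.976563+1/4·21.882813+3/2·48.882813≈115.015625; next y=1/2·(-27.976563)+1/2·115.015625≈43.519531
n=7: y≈43.519531, sp=1, e=sp−y≈-42.519531; I≈-20.636719, D=e−e_prev≈-71.496094; u=5/4·(-42.519531)+1/4·(-20.636719)+3/2·(-71.496094)≈-165.552734; next y=1/2·43.519531+1/2·(-165.552734)≈-61.016602
n=8: y≈-61.016602, sp=3, e=sp−y≈64.016602; I≈43.379883, D=e−e_prev≈106.536133; u=5/4·64.016602+1/4·43.379883+3/2·106.536133≈250.669922; next y=1/2·(-61.016602)+1/2·250.669922≈94.826660
n=9: y≈94.826660, sp=3, e=sp−y≈-91.826660; I≈-48.446777, D=e−e_prev≈-155.843262; u=5/4·(-91.826660)+1/4·(-48.446777)+3/2·(-155.843262)≈-360.659912; next y=1/2·94.826660+1/2·(-360.659912)≈-132.916626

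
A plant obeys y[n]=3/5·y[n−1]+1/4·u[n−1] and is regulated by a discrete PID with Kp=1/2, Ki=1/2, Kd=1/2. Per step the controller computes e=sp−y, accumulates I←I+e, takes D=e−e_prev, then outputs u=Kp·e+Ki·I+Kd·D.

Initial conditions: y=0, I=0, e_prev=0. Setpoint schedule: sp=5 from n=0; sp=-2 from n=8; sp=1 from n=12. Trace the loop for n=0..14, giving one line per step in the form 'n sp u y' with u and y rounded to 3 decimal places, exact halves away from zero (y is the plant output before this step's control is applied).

0 5 7.500 0.000
1 5 4.688 1.875
2 5 6.555 2.297
3 5 7.037 3.017
4 5 7.560 3.569
5 5 7.858 4.032
6 5 8.046 4.384
7 5 8.143 4.642
8 -2 -2.318 4.821
9 -2 1.623 2.313
10 -2 -1.008 1.794
11 -2 -1.710 0.824
12 1 2.029 0.067
13 1 -0.104 0.547
14 1 0.730 0.302

(exact arithmetic carried between steps; '≈' marks a value shown rounded to 6 d.p. or computed from one; I and e_prev carry over from the previous line; the table rounds u and y to 3 d.p., halves away from zero)
n=0: y=0, sp=5, e=sp−y=5; I=5, D=e−e_prev=5; u=1/2·5+1/2·5+1/2·5=7.5; next y=3/5·0+1/4·7.5=1.875
n=1: y=1.875, sp=5, e=sp−y=3.125; I=8.125, D=e−e_prev=-1.875; u=1/2·3.125+1/2·8.125+1/2·(-1.875)=4.6875; next y=3/5·1.875+1/4·4.6875=2.296875
n=2: y=2.296875, sp=5, e=sp−y=2.703125; I=10.828125, D=e−e_prev=-0.421875; u=1/2·2.703125+1/2·10.828125+1/2·(-0.421875)≈6.554688; next y=3/5·2.296875+1/4·6.554688≈3.016797
n=3: y≈3.016797, sp=5, e=sp−y≈1.983203; I≈12.811328, D=e−e_prev≈-0.719922; u=1/2·1.983203+1/2·12.811328+1/2·(-0.719922)≈7.037305; next y=3/5·3.016797+1/4·7.037305≈3.569404
n=4: y≈3.569404, sp=5, e=sp−y≈1.430596; I≈14.241924, D=e−e_prev≈-0.552607; u=1/2·1.430596+1/2·14.241924+1/2·(-0.552607)≈7.559956; next y=3/5·3.569404+1/4·7.559956≈4.031632
n=5: y≈4.031632, sp=5, e=sp−y≈0.968368; I≈15.210292, D=e−e_prev≈-0.462227; u=1/2·0.968368+1/2·15.210292+1/2·(-0.462227)≈7.858217; next y=3/5·4.031632+1/4·7.858217≈4.383533
n=6: y≈4.383533, sp=5, e=sp−y≈0.616467; I≈15.826759, D=e−e_prev≈-0.351902; u=1/2·0.616467+1/2·15.826759+1/2·(-0.351902)≈8.045662; next y=3/5·4.383533+1/4·8.045662≈4.641535
n=7: y≈4.641535, sp=5, e=sp−y≈0.358465; I≈16.185224, D=e−e_prev≈-0.258002; u=1/2·0.358465+1/2·16.185224+1/2·(-0.258002)≈8.142843; next y=3/5·4.641535+1/4·8.142843≈4.820632
n=8: y≈4.820632, sp=-2, e=sp−y≈-6.820632; I≈9.364592, D=e−e_prev≈-7.179097; u=1/2·(-6.820632)+1/2·9.364592+1/2·(-7.179097)≈-2.317568; next y=3/5·4.820632+1/4·(-2.317568)≈2.312987
n=9: y≈2.312987, sp=-2, e=sp−y≈-4.312987; I≈5.051605, D=e−e_prev≈2.507645; u=1/2·(-4.312987)+1/2·5.051605+1/2·2.507645≈1.623131; next y=3/5·2.312987+1/4·1.623131≈1.793575
n=10: y≈1.793575, sp=-2, e=sp−y≈-3.793575; I≈1.258030, D=e−e_prev≈0.519412; u=1/2·(-3.793575)+1/2·1.258030+1/2·0.519412≈-1.008067; next y=3/5·1.793575+1/4·(-1.008067)≈0.824128
n=11: y≈0.824128, sp=-2, e=sp−y≈-2.824128; I≈-1.566099, D=e−e_prev≈0.969447; u=1/2·(-2.824128)+1/2·(-1.566099)+1/2·0.969447≈-1.710390; next y=3/5·0.824128+1/4·(-1.710390)≈0.066879
n=12: y≈0.066879, sp=1, e=sp−y≈0.933121; I≈-0.632978, D=e−e_prev≈3.757249; u=1/2·0.933121+1/2·(-0.632978)+1/2·3.757249≈2.028696; next y=3/5·0.066879+1/4·2.028696≈0.547302
n=13: y≈0.547302, sp=1, e=sp−y≈0.452698; I≈-0.180280, D=e−e_prev≈-0.480422; u=1/2·0.452698+1/2·(-0.180280)+1/2·(-0.480422)≈-0.104002; next y=3/5·0.547302+1/4·(-0.104002)≈0.302381
n=14: y≈0.302381, sp=1, e=sp−y≈0.697619; I≈0.517340, D=e−e_prev≈0.244921; u=1/2·0.697619+1/2·0.517340+1/2·0.244921≈0.729940; next y=3/5·0.302381+1/4·0.729940≈0.363913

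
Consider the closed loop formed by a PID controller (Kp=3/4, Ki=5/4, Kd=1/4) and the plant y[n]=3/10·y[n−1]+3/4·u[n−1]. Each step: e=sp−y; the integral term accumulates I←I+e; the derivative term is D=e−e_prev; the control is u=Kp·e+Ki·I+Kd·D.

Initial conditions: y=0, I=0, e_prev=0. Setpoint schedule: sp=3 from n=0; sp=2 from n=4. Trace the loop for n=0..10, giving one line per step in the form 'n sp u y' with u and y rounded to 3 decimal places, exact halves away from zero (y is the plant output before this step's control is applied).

0 3 6.750 0.000
1 3 -1.641 5.063
2 3 7.789 0.288
3 3 -2.705 5.928
4 2 6.696 -0.250
5 2 -3.479 4.947
6 2 7.799 -1.125
7 2 -4.746 5.512
8 2 9.213 -1.906
9 2 -6.308 6.338
10 2 10.958 -2.829

(exact arithmetic carried between steps; '≈' marks a value shown rounded to 6 d.p. or computed from one; I and e_prev carry over from the previous line; the table rounds u and y to 3 d.p., halves away from zero)
n=0: y=0, sp=3, e=sp−y=3; I=3, D=e−e_prev=3; u=3/4·3+5/4·3+1/4·3=6.75; next y=3/10·0+3/4·6.75=5.0625
n=1: y=5.0625, sp=3, e=sp−y=-2.0625; I=0.9375, D=e−e_prev=-5.0625; u=3/4·(-2.0625)+5/4·0.9375+1/4·(-5.0625)=-1.640625; next y=3/10·5.0625+3/4·(-1.640625)≈0.288281
n=2: y≈0.288281, sp=3, e=sp−y≈2.711719; I≈3.649219, D=e−e_prev≈4.774219; u=3/4·2.711719+5/4·3.649219+1/4·4.774219≈7.788867; next y=3/10·0.288281+3/4·7.788867≈5.928135
n=3: y≈5.928135, sp=3, e=sp−y≈-2.928135; I≈0.721084, D=e−e_prev≈-5.639854; u=3/4·(-2.928135)+5/4·0.721084+1/4·(-5.639854)≈-2.704709; next y=3/10·5.928135+3/4·(-2.704709)≈-0.250092
n=4: y≈-0.250092, sp=2, e=sp−y≈2.250092; I≈2.971176, D=e−e_prev≈5.178226; u=3/4·2.250092+5/4·2.971176+1/4·5.178226≈6.696095; next y=3/10·(-0.250092)+3/4·6.696095≈4.947044
n=5: y≈4.947044, sp=2, e=sp−y≈-2.947044; I≈0.024132, D=e−e_prev≈-5.197135; u=3/4·(-2.947044)+5/4·0.024132+1/4·(-5.197135)≈-3.479402; next y=3/10·4.947044+3/4·(-3.479402)≈-1.125438
n=6: y≈-1.125438, sp=2, e=sp−y≈3.125438; I≈3.149570, D=e−e_prev≈6.072482; u=3/4·3.125438+5/4·3.149570+1/4·6.072482≈7.799162; next y=3/10·(-1.125438)+3/4·7.799162≈5.511740
n=7: y≈5.511740, sp=2, e=sp−y≈-3.511740; I≈-0.362170, D=e−e_prev≈-6.637178; u=3/4·(-3.511740)+5/4·(-0.362170)+1/4·(-6.637178)≈-4.745812; next y=3/10·5.511740+3/4·(-4.745812)≈-1.905837
n=8: y≈-1.905837, sp=2, e=sp−y≈3.905837; I≈3.543667, D=e−e_prev≈7.417577; u=3/4·3.905837+5/4·3.543667+1/4·7.417577≈9.213355; next y=3/10·(-1.905837)+3/4·9.213355≈6.338266
n=9: y≈6.338266, sp=2, e=sp−y≈-4.338266; I≈-0.794599, D=e−e_prev≈-8.244102; u=3/4·(-4.338266)+5/4·(-0.794599)+1/4·(-8.244102)≈-6.307973; next y=3/10·6.338266+3/4·(-6.307973)≈-2.829500
n=10: y≈-2.829500, sp=2, e=sp−y≈4.829500; I≈4.034901, D=e−e_prev≈9.167766; u=3/4·4.829500+5/4·4.034901+1/4·9.167766≈10.957693; next y=3/10·(-2.829500)+3/4·10.957693≈7.369420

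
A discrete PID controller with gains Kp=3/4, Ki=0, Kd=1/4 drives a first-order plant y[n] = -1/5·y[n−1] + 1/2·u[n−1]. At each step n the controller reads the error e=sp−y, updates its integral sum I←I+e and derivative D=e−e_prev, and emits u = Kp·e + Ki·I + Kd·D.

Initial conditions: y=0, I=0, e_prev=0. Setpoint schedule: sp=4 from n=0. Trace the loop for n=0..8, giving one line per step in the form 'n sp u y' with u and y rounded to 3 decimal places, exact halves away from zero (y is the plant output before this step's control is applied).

0 4 4.000 0.000
1 4 1.000 2.000
2 4 3.400 0.100
3 4 1.345 1.680
4 4 3.084 0.337
5 4 1.610 1.474
6 4 2.859 0.510
7 4 1.800 1.327
8 4 2.697 0.635

(exact arithmetic carried between steps; '≈' marks a value shown rounded to 6 d.p. or computed from one; I and e_prev carry over from the previous line; the table rounds u and y to 3 d.p., halves away from zero)
n=0: y=0, sp=4, e=sp−y=4; I=4, D=e−e_prev=4; u=3/4·4+0·4+1/4·4=4; next y=-1/5·0+1/2·4=2
n=1: y=2, sp=4, e=sp−y=2; I=6, D=e−e_prev=-2; u=3/4·2+0·6+1/4·(-2)=1; next y=-1/5·2+1/2·1=0.1
n=2: y=0.1, sp=4, e=sp−y=3.9; I=9.9, D=e−e_prev=1.9; u=3/4·3.9+0·9.9+1/4·1.9=3.4; next y=-1/5·0.1+1/2·3.4=1.68
n=3: y=1.68, sp=4, e=sp−y=2.32; I=12.22, D=e−e_prev=-1.58; u=3/4·2.32+0·12.22+1/4·(-1.58)=1.345; next y=-1/5·1.68+1/2·1.345=0.3365
n=4: y=0.3365, sp=4, e=sp−y=3.6635; I=15.8835, D=e−e_prev=1.3435; u=3/4·3.6635+0·15.8835+1/4·1.3435=3.0835; next y=-1/5·0.3365+1/2·3.0835=1.47445
n=5: y=1.47445, sp=4, e=sp−y=2.52555; I=18.40905, D=e−e_prev=-1.13795; u=3/4·2.52555+0·18.40905+1/4·(-1.13795)=1.609675; next y=-1/5·1.47445+1/2·1.609675≈0.509948
n=6: y≈0.509948, sp=4, e=sp−y≈3.490053; I≈21.899103, D=e−e_prev≈0.964503; u=3/4·3.490053+0·21.899103+1/4·0.964503≈2.858665; next y=-1/5·0.509948+1/2·2.858665≈1.327343
n=7: y=1.327343, sp=4, e=sp−y=2.672657; I≈24.571760, D=e−e_prev≈-0.817396; u=3/4·2.672657+0·24.571760+1/4·(-0.817396)≈1.800144; next y=-1/5·1.327343+1/2·1.800144≈0.634603
n=8: y≈0.634603, sp=4, e=sp−y≈3.365397; I≈27.937156, D=e−e_prev≈0.692740; u=3/4·3.365397+0·27.937156+1/4·0.692740≈2.697232; next y=-1/5·0.634603+1/2·2.697232≈1.221696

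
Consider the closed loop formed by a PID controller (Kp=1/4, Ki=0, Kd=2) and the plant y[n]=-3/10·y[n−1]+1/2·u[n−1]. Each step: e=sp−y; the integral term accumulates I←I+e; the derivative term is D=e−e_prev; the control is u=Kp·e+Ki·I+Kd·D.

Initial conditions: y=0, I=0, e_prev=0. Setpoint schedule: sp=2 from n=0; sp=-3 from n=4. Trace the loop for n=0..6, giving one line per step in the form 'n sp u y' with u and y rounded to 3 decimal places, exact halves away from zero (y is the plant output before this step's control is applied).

0 2 4.500 0.000
1 2 -4.563 2.250
2 2 11.652 -2.956
3 2 -20.516 6.713
4 -3 30.287 -12.272
5 -3 -67.650 18.825
6 -3 125.713 -39.472

(exact arithmetic carried between steps; '≈' marks a value shown rounded to 6 d.p. or computed from one; I and e_prev carry over from the previous line; the table rounds u and y to 3 d.p., halves away from zero)
n=0: y=0, sp=2, e=sp−y=2; I=2, D=e−e_prev=2; u=1/4·2+0·2+2·2=4.5; next y=-3/10·0+1/2·4.5=2.25
n=1: y=2.25, sp=2, e=sp−y=-0.25; I=1.75, D=e−e_prev=-2.25; u=1/4·(-0.25)+0·1.75+2·(-2.25)=-4.5625; next y=-3/10·2.25+1/2·(-4.5625)=-2.95625
n=2: y=-2.95625, sp=2, e=sp−y=4.95625; I=6.70625, D=e−e_prev=5.20625; u=1/4·4.95625+0·6.70625+2·5.20625≈11.651563; next y=-3/10·(-2.95625)+1/2·11.651563≈6.712656
n=3: y≈6.712656, sp=2, e=sp−y≈-4.712656; I≈1.993594, D=e−e_prev≈-9.668906; u=1/4·(-4.712656)+0·1.993594+2·(-9.668906)≈-20.515977; next y=-3/10·6.712656+1/2·(-20.515977)≈-12.271785
n=4: y≈-12.271785, sp=-3, e=sp−y≈9.271785; I≈11.265379, D=e−e_prev≈13.984441; u=1/4·9.271785+0·11.265379+2·13.984441≈30.286829; next y=-3/10·(-12.271785)+1/2·30.286829≈18.824950
n=5: y≈18.824950, sp=-3, e=sp−y≈-21.824950; I≈-10.559571, D=e−e_prev≈-31.096735; u=1/4·(-21.824950)+0·(-10.559571)+2·(-31.096735)≈-67.649708; next y=-3/10·18.824950+1/2·(-67.649708)≈-39.472339
n=6: y≈-39.472339, sp=-3, e=sp−y≈36.472339; I≈25.912768, D=e−e_prev≈58.297289; u=1/4·36.472339+0·25.912768+2·58.297289≈125.712663; next y=-3/10·(-39.472339)+1/2·125.712663≈74.698033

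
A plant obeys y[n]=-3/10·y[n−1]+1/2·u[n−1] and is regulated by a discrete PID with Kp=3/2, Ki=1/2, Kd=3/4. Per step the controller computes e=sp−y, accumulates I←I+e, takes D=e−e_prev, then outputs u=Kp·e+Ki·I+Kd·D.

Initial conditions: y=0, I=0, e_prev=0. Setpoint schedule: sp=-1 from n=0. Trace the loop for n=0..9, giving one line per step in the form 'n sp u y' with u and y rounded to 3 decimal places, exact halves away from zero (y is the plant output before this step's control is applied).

0 -1 -2.750 0.000
1 -1 1.281 -1.375
2 -1 -6.240 1.053
3 -1 6.899 -3.436
4 -1 -17.019 4.480
5 -1 25.597 -9.854
6 -1 -51.150 15.755
7 -1 86.333 -30.301
8 -1 -160.593 52.257
9 -1 282.331 -95.974

(exact arithmetic carried between steps; '≈' marks a value shown rounded to 6 d.p. or computed from one; I and e_prev carry over from the previous line; the table rounds u and y to 3 d.p., halves away from zero)
n=0: y=0, sp=-1, e=sp−y=-1; I=-1, D=e−e_prev=-1; u=3/2·(-1)+1/2·(-1)+3/4·(-1)=-2.75; next y=-3/10·0+1/2·(-2.75)=-1.375
n=1: y=-1.375, sp=-1, e=sp−y=0.375; I=-0.625, D=e−e_prev=1.375; u=3/2·0.375+1/2·(-0.625)+3/4·1.375=1.28125; next y=-3/10·(-1.375)+1/2·1.28125=1.053125
n=2: y=1.053125, sp=-1, e=sp−y=-2.053125; I=-2.678125, D=e−e_prev=-2.428125; u=3/2·(-2.053125)+1/2·(-2.678125)+3/4·(-2.428125)≈-6.239844; next y=-3/10·1.053125+1/2·(-6.239844)≈-3.435859
n=3: y≈-3.435859, sp=-1, e=sp−y≈2.435859; I≈-0.242266, D=e−e_prev≈4.488984; u=3/2·2.435859+1/2·(-0.242266)+3/4·4.488984≈6.899395; next y=-3/10·(-3.435859)+1/2·6.899395≈4.480455
n=4: y≈4.480455, sp=-1, e=sp−y≈-5.480455; I≈-5.722721, D=e−e_prev≈-7.916314; u=3/2·(-5.480455)+1/2·(-5.722721)+3/4·(-7.916314)≈-17.019279; next y=-3/10·4.480455+1/2·(-17.019279)≈-9.853776
n=5: y≈-9.853776, sp=-1, e=sp−y≈8.853776; I≈3.131055, D=e−e_prev≈14.334231; u=3/2·8.853776+1/2·3.131055+3/4·14.334231≈25.596865; next y=-3/10·(-9.853776)+1/2·25.596865≈15.754565
n=6: y≈15.754565, sp=-1, e=sp−y≈-16.754565; I≈-13.623510, D=e−e_prev≈-25.608341; u=3/2·(-16.754565)+1/2·(-13.623510)+3/4·(-25.608341)≈-51.149859; next y=-3/10·15.754565+1/2·(-51.149859)≈-30.301299
n=7: y≈-30.301299, sp=-1, e=sp−y≈29.301299; I≈15.677789, D=e−e_prev≈46.055864; u=3/2·29.301299+1/2·15.677789+3/4·46.055864≈86.332741; next y=-3/10·(-30.301299)+1/2·86.332741≈52.256760
n=8: y≈52.256760, sp=-1, e=sp−y≈-53.256760; I≈-37.578971, D=e−e_prev≈-82.558059; u=3/2·(-53.256760)+1/2·(-37.578971)+3/4·(-82.558059)≈-160.593170; next y=-3/10·52.256760+1/2·(-160.593170)≈-95.973613
n=9: y≈-95.973613, sp=-1, e=sp−y≈94.973613; I≈57.394642, D=e−e_prev≈148.230373; u=3/2·94.973613+1/2·57.394642+3/4·148.230373≈282.330519; next y=-3/10·(-95.973613)+1/2·282.330519≈169.957344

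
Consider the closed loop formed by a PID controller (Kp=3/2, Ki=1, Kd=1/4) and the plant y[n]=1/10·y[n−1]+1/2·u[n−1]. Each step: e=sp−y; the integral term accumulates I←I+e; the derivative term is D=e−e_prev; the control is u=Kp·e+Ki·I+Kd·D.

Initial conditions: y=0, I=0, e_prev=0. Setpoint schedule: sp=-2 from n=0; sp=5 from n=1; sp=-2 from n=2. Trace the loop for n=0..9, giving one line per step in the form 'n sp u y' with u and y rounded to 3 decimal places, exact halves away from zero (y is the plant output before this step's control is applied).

0 -2 -5.500 0.000
1 5 19.813 -2.750
2 -2 -28.173 9.631
3 -2 27.616 -13.124
4 -2 -37.402 12.496
5 -2 36.862 -17.452
6 -2 -49.051 16.686
7 -2 49.540 -22.857
8 -2 -64.177 22.484
9 -2 66.566 -29.840

(exact arithmetic carried between steps; '≈' marks a value shown rounded to 6 d.p. or computed from one; I and e_prev carry over from the previous line; the table rounds u and y to 3 d.p., halves away from zero)
n=0: y=0, sp=-2, e=sp−y=-2; I=-2, D=e−e_prev=-2; u=3/2·(-2)+1·(-2)+1/4·(-2)=-5.5; next y=1/10·0+1/2·(-5.5)=-2.75
n=1: y=-2.75, sp=5, e=sp−y=7.75; I=5.75, D=e−e_prev=9.75; u=3/2·7.75+1·5.75+1/4·9.75=19.8125; next y=1/10·(-2.75)+1/2·19.8125=9.63125
n=2: y=9.63125, sp=-2, e=sp−y=-11.63125; I=-5.88125, D=e−e_prev=-19.38125; u=3/2·(-11.63125)+1·(-5.88125)+1/4·(-19.38125)≈-28.173438; next y=1/10·9.63125+1/2·(-28.173438)≈-13.123594
n=3: y≈-13.123594, sp=-2, e=sp−y≈11.123594; I≈5.242344, D=e−e_prev≈22.754844; u=3/2·11.123594+1·5.242344+1/4·22.754844≈27.616445; next y=1/10·(-13.123594)+1/2·27.616445≈12.495863
n=4: y≈12.495863, sp=-2, e=sp−y≈-14.495863; I≈-9.253520, D=e−e_prev≈-25.619457; u=3/2·(-14.495863)+1·(-9.253520)+1/4·(-25.619457)≈-37.402179; next y=1/10·12.495863+1/2·(-37.402179)≈-17.451503
n=5: y≈-17.451503, sp=-2, e=sp−y≈15.451503; I≈6.197983, D=e−e_prev≈29.947366; u=3/2·15.451503+1·6.197983+1/4·29.947366≈36.862080; next y=1/10·(-17.451503)+1/2·36.862080≈16.685890
n=6: y≈16.685890, sp=-2, e=sp−y≈-18.685890; I≈-12.487906, D=e−e_prev≈-34.137393; u=3/2·(-18.685890)+1·(-12.487906)+1/4·(-34.137393)≈-49.051088; next y=1/10·16.685890+1/2·(-49.051088)≈-22.856955
n=7: y≈-22.856955, sp=-2, e=sp−y≈20.856955; I≈8.369049, D=e−e_prev≈39.542845; u=3/2·20.856955+1·8.369049+1/4·39.542845≈49.540193; next y=1/10·(-22.856955)+1/2·49.540193≈22.484401
n=8: y≈22.484401, sp=-2, e=sp−y≈-24.484401; I≈-16.115352, D=e−e_prev≈-45.341356; u=3/2·(-24.484401)+1·(-16.115352)+1/4·(-45.341356)≈-64.177293; next y=1/10·22.484401+1/2·(-64.177293)≈-29.840206
n=9: y≈-29.840206, sp=-2, e=sp−y≈27.840206; I≈11.724854, D=e−e_prev≈52.324607; u=3/2·27.840206+1·11.724854+1/4·52.324607≈66.566316; next y=1/10·(-29.840206)+1/2·66.566316≈30.299137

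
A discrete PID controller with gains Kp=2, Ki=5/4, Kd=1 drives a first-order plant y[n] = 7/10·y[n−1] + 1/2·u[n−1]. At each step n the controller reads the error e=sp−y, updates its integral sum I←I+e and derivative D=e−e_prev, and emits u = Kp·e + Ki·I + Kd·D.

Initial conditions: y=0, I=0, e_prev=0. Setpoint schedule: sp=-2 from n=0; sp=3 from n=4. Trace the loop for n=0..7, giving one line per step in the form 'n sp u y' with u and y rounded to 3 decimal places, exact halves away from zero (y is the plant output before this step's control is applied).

0 -2 -8.500 0.000
1 -2 9.063 -4.250
2 -2 -17.052 1.556
3 -2 22.528 -7.436
4 3 -15.773 6.059
5 3 30.141 -3.645
6 3 -39.954 12.519
7 3 65.175 -11.214

(exact arithmetic carried between steps; '≈' marks a value shown rounded to 6 d.p. or computed from one; I and e_prev carry over from the previous line; the table rounds u and y to 3 d.p., halves away from zero)
n=0: y=0, sp=-2, e=sp−y=-2; I=-2, D=e−e_prev=-2; u=2·(-2)+5/4·(-2)+1·(-2)=-8.5; next y=7/10·0+1/2·(-8.5)=-4.25
n=1: y=-4.25, sp=-2, e=sp−y=2.25; I=0.25, D=e−e_prev=4.25; u=2·2.25+5/4·0.25+1·4.25=9.0625; next y=7/10·(-4.25)+1/2·9.0625=1.55625
n=2: y=1.55625, sp=-2, e=sp−y=-3.55625; I=-3.30625, D=e−e_prev=-5.80625; u=2·(-3.55625)+5/4·(-3.30625)+1·(-5.80625)≈-17.051563; next y=7/10·1.55625+1/2·(-17.051563)≈-7.436406
n=3: y≈-7.436406, sp=-2, e=sp−y≈5.436406; I≈2.130156, D=e−e_prev≈8.992656; u=2·5.436406+5/4·2.130156+1·8.992656≈22.528164; next y=7/10·(-7.436406)+1/2·22.528164≈6.058598
n=4: y≈6.058598, sp=3, e=sp−y≈-3.058598; I≈-0.928441, D=e−e_prev≈-8.495004; u=2·(-3.058598)+5/4·(-0.928441)+1·(-8.495004)≈-15.772751; next y=7/10·6.058598+1/2·(-15.772751)≈-3.645357
n=5: y≈-3.645357, sp=3, e=sp−y≈6.645357; I≈5.716916, D=e−e_prev≈9.703955; u=2·6.645357+5/4·5.716916+1·9.703955≈30.140814; next y=7/10·(-3.645357)+1/2·30.140814≈12.518657
n=6: y≈12.518657, sp=3, e=sp−y≈-9.518657; I≈-3.801741, D=e−e_prev≈-16.164014; u=2·(-9.518657)+5/4·(-3.801741)+1·(-16.164014)≈-39.953504; next y=7/10·12.518657+1/2·(-39.953504)≈-11.213692
n=7: y≈-11.213692, sp=3, e=sp−y≈14.213692; I≈10.411951, D=e−e_prev≈23.732349; u=2·14.213692+5/4·10.411951+1·23.732349≈65.174673; next y=7/10·(-11.213692)+1/2·65.174673≈24.737752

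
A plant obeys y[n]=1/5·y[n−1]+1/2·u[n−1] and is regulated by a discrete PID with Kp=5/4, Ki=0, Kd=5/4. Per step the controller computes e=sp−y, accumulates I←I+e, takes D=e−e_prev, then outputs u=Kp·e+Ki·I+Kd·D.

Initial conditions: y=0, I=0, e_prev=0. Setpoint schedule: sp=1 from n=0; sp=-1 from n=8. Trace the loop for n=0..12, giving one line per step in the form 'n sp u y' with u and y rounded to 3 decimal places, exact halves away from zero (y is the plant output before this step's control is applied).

0 1 2.500 0.000
1 1 -1.875 1.250
2 1 4.531 -0.688
3 1 -4.930 2.128
4 1 9.008 -2.039
5 1 -11.540 4.096
6 1 18.747 -4.951
7 1 -25.896 8.383
8 -1 34.908 -11.272
9 -1 -53.339 15.200
10 -1 76.823 -23.629
11 -1 -115.001 33.686
12 -1 167.765 -50.763

(exact arithmetic carried between steps; '≈' marks a value shown rounded to 6 d.p. or computed from one; I and e_prev carry over from the previous line; the table rounds u and y to 3 d.p., halves away from zero)
n=0: y=0, sp=1, e=sp−y=1; I=1, D=e−e_prev=1; u=5/4·1+0·1+5/4·1=2.5; next y=1/5·0+1/2·2.5=1.25
n=1: y=1.25, sp=1, e=sp−y=-0.25; I=0.75, D=e−e_prev=-1.25; u=5/4·(-0.25)+0·0.75+5/4·(-1.25)=-1.875; next y=1/5·1.25+1/2·(-1.875)=-0.6875
n=2: y=-0.6875, sp=1, e=sp−y=1.6875; I=2.4375, D=e−e_prev=1.9375; u=5/4·1.6875+0·2.4375+5/4·1.9375=4.53125; next y=1/5·(-0.6875)+1/2·4.53125=2.128125
n=3: y=2.128125, sp=1, e=sp−y=-1.128125; I=1.309375, D=e−e_prev=-2.815625; u=5/4·(-1.128125)+0·1.309375+5/4·(-2.815625)≈-4.929688; next y=1/5·2.128125+1/2·(-4.929688)≈-2.039219
n=4: y≈-2.039219, sp=1, e=sp−y≈3.039219; I≈4.348594, D=e−e_prev≈4.167344; u=5/4·3.039219+0·4.348594+5/4·4.167344≈9.008203; next y=1/5·(-2.039219)+1/2·9.008203≈4.096258
n=5: y≈4.096258, sp=1, e=sp−y≈-3.096258; I≈1.252336, D=e−e_prev≈-6.135477; u=5/4·(-3.096258)+0·1.252336+5/4·(-6.135477)≈-11.539668; next y=1/5·4.096258+1/2·(-11.539668)≈-4.950582
n=6: y≈-4.950582, sp=1, e=sp−y≈5.950582; I≈7.202918, D=e−e_prev≈9.046840; u=5/4·5.950582+0·7.202918+5/4·9.046840≈18.746778; next y=1/5·(-4.950582)+1/2·18.746778≈8.383273
n=7: y≈8.383273, sp=1, e=sp−y≈-7.383273; I≈-0.180354, D=e−e_prev≈-13.333855; u=5/4·(-7.383273)+0·(-0.180354)+5/4·(-13.333855)≈-25.896410; next y=1/5·8.383273+1/2·(-25.896410)≈-11.271550
n=8: y≈-11.271550, sp=-1, e=sp−y≈10.271550; I≈10.091196, D=e−e_prev≈17.654823; u=5/4·10.271550+0·10.091196+5/4·17.654823≈34.907967; next y=1/5·(-11.271550)+1/2·34.907967≈15.199673
n=9: y≈15.199673, sp=-1, e=sp−y≈-16.199673; I≈-6.108477, D=e−e_prev≈-26.471224; u=5/4·(-16.199673)+0·(-6.108477)+5/4·(-26.471224)≈-53.338621; next y=1/5·15.199673+1/2·(-53.338621)≈-23.629376
n=10: y≈-23.629376, sp=-1, e=sp−y≈22.629376; I≈16.520899, D=e−e_prev≈38.829049; u=5/4·22.629376+0·16.520899+5/4·38.829049≈76.823031; next y=1/5·(-23.629376)+1/2·76.823031≈33.685640
n=11: y≈33.685640, sp=-1, e=sp−y≈-34.685640; I≈-18.164742, D=e−e_prev≈-57.315016; u=5/4·(-34.685640)+0·(-18.164742)+5/4·(-57.315016)≈-115.000821; next y=1/5·33.685640+1/2·(-115.000821)≈-50.763282
n=12: y≈-50.763282, sp=-1, e=sp−y≈49.763282; I≈31.598541, D=e−e_prev≈84.448923; u=5/4·49.763282+0·31.598541+5/4·84.448923≈167.765257; next y=1/5·(-50.763282)+1/2·167.765257≈73.729972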